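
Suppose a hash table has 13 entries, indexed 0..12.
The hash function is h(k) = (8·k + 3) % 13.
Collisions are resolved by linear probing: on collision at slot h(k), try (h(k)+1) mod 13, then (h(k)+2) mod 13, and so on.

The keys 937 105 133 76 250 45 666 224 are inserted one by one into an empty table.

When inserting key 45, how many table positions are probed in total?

5

Insert 937: h=11, slot 11 empty => index 11.
Insert 105: h=11, slot 11 occupied => index 12.
Insert 133: h=1, slot 1 empty => index 1.
Insert 76: h=0, slot 0 empty => index 0.
Insert 250: h=1, slot 1 occupied => index 2.
Insert 45: h=12, slots 12,0,1,2 occupied => index 3.
Insert 666: h=1, slots 1,2,3 occupied => index 4.
Insert 224: h=1, slots 1,2,3,4 occupied => index 5.
Table: [76, 133, 250, 45, 666, 224, ., ., ., ., ., 937, 105]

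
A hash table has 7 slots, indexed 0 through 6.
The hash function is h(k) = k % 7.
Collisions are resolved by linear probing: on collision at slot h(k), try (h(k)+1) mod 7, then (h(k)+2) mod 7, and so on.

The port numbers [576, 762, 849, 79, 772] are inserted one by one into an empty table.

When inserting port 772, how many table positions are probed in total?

4

Insert 576: h=2, slot 2 empty => index 2.
Insert 762: h=6, slot 6 empty => index 6.
Insert 849: h=2, slot 2 occupied => index 3.
Insert 79: h=2, slots 2,3 occupied => index 4.
Insert 772: h=2, slots 2,3,4 occupied => index 5.
Table: [., ., 576, 849, 79, 772, 762]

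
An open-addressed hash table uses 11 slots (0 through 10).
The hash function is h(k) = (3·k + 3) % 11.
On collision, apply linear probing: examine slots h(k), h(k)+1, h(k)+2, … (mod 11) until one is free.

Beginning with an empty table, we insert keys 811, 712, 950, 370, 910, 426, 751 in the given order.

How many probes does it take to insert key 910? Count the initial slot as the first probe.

811 hashes to 5; slot 5 is free => place at 5.
712 hashes to 5; 5 taken => place at 6.
950 hashes to 4; slot 4 is free => place at 4.
370 hashes to 2; slot 2 is free => place at 2.
910 hashes to 5; 5,6 taken => place at 7.
426 hashes to 5; 5,6,7 taken => place at 8.
751 hashes to 1; slot 1 is free => place at 1.
Table: [∅, 751, 370, ∅, 950, 811, 712, 910, 426, ∅, ∅]

3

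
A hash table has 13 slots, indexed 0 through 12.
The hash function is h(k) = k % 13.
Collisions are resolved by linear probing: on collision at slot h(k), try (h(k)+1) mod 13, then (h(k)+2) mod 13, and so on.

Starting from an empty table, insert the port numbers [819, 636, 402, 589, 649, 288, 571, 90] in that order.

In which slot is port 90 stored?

6

819: h=0 => slot 0
636: h=12 => slot 12
402: h=12, probe 12,0,1 => slot 1
589: h=4 => slot 4
649: h=12, probe 12,0,1,2 => slot 2
288: h=2, probe 2,3 => slot 3
571: h=12, probe 12,0,1,2,3,4,5 => slot 5
90: h=12, probe 12,0,1,2,3,4,5,6 => slot 6
Table: [819, 402, 649, 288, 589, 571, 90, ., ., ., ., ., 636]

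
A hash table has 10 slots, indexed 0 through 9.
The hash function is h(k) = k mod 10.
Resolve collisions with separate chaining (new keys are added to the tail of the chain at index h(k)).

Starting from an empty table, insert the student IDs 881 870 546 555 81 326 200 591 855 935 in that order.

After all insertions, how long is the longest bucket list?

881 → bucket 1
870 → bucket 0
546 → bucket 6
555 → bucket 5
81 → bucket 1 (collision)
326 → bucket 6 (collision)
200 → bucket 0 (collision)
591 → bucket 1 (collision)
855 → bucket 5 (collision)
935 → bucket 5 (collision)
Final buckets:
0: 870 -> 200
1: 881 -> 81 -> 591
2: .
3: .
4: .
5: 555 -> 855 -> 935
6: 546 -> 326
7: .
8: .
9: .

3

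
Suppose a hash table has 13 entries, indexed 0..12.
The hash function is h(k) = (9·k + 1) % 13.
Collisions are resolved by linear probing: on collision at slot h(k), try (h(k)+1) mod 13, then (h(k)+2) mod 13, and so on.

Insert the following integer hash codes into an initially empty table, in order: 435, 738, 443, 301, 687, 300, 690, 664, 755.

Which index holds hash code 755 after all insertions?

2

435: h=3 => slot 3
738: h=0 => slot 0
443: h=10 => slot 10
301: h=6 => slot 6
687: h=9 => slot 9
300: h=10, probe 10,11 => slot 11
690: h=10, probe 10,11,12 => slot 12
664: h=10, probe 10,11,12,0,1 => slot 1
755: h=10, probe 10,11,12,0,1,2 => slot 2
Table: [738, 664, 755, 435, —, —, 301, —, —, 687, 443, 300, 690]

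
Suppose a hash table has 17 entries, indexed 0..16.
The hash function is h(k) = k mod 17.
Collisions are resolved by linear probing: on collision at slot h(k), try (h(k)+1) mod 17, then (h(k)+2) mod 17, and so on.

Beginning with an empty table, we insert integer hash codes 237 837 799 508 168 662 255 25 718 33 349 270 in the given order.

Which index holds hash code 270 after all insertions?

237: h=16 => slot 16
837: h=4 => slot 4
799: h=0 => slot 0
508: h=15 => slot 15
168: h=15, probe 15,16,0,1 => slot 1
662: h=16, probe 16,0,1,2 => slot 2
255: h=0, probe 0,1,2,3 => slot 3
25: h=8 => slot 8
718: h=4, probe 4,5 => slot 5
33: h=16, probe 16,0,1,2,3,4,5,6 => slot 6
349: h=9 => slot 9
270: h=15, probe 15,16,0,1,2,3,4,5,6,7 => slot 7
Table: [799, 168, 662, 255, 837, 718, 33, 270, 25, 349, -, -, -, -, -, 508, 237]

7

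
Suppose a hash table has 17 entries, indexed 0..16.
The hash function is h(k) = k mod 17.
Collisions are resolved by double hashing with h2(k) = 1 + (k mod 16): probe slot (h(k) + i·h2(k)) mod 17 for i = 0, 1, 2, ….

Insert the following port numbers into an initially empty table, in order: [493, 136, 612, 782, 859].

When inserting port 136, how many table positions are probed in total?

2

493: h=0 -> slot 0
136: h=0, h2=9, probe 0,9 -> slot 9
612: h=0, h2=5, probe 0,5 -> slot 5
782: h=0, h2=15, probe 0,15 -> slot 15
859: h=9, h2=12, probe 9,4 -> slot 4
Table: [493, _, _, _, 859, 612, _, _, _, 136, _, _, _, _, _, 782, _]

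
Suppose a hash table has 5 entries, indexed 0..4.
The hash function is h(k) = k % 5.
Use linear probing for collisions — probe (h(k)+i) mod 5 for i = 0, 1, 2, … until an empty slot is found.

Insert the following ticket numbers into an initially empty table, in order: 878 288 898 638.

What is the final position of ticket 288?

878 hashes to 3; slot 3 is free => place at 3.
288 hashes to 3; 3 taken => place at 4.
898 hashes to 3; 3,4 taken => place at 0.
638 hashes to 3; 3,4,0 taken => place at 1.
Table: [898, 638, _, 878, 288]

4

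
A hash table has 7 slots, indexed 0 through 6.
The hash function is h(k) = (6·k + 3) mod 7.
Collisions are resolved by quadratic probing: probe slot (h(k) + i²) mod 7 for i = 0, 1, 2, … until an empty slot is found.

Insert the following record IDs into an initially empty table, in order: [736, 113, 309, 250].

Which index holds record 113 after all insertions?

3

736: h=2 => slot 2
113: h=2, probe 2,3 => slot 3
309: h=2, probe 2,3,6 => slot 6
250: h=5 => slot 5
Table: [., ., 736, 113, ., 250, 309]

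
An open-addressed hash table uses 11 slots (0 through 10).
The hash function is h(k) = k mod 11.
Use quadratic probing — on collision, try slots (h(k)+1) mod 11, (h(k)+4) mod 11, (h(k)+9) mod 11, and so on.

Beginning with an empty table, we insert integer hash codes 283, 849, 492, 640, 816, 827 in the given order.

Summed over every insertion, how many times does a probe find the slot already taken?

283 hashes to 8; slot 8 is free => place at 8.
849 hashes to 2; slot 2 is free => place at 2.
492 hashes to 8; 8 taken => place at 9.
640 hashes to 2; 2 taken => place at 3.
816 hashes to 2; 2,3 taken => place at 6.
827 hashes to 2; 2,3,6 taken => place at 0.
Table: [827, _, 849, 640, _, _, 816, _, 283, 492, _]

7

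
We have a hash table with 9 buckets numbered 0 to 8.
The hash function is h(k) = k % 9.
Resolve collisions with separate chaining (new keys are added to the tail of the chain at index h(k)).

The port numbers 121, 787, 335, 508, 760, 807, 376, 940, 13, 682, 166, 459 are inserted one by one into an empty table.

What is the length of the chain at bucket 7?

121 -> bucket 4
787 -> bucket 4 (collision)
335 -> bucket 2
508 -> bucket 4 (collision)
760 -> bucket 4 (collision)
807 -> bucket 6
376 -> bucket 7
940 -> bucket 4 (collision)
13 -> bucket 4 (collision)
682 -> bucket 7 (collision)
166 -> bucket 4 (collision)
459 -> bucket 0
Final buckets:
0: 459
1: —
2: 335
3: —
4: 121 -> 787 -> 508 -> 760 -> 940 -> 13 -> 166
5: —
6: 807
7: 376 -> 682
8: —

2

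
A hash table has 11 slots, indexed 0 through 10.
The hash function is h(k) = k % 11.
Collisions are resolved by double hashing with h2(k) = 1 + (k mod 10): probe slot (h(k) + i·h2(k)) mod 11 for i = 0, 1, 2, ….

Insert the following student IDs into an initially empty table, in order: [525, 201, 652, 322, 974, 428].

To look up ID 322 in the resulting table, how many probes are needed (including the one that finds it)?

525: h=8 => slot 8
201: h=3 => slot 3
652: h=3, h2=3, probe 3,6 => slot 6
322: h=3, h2=3, probe 3,6,9 => slot 9
974: h=6, h2=5, probe 6,0 => slot 0
428: h=10 => slot 10
Table: [974, ∅, ∅, 201, ∅, ∅, 652, ∅, 525, 322, 428]
Lookup 322: h=3, h2=3, probe 3,6,9 → found at 9.

3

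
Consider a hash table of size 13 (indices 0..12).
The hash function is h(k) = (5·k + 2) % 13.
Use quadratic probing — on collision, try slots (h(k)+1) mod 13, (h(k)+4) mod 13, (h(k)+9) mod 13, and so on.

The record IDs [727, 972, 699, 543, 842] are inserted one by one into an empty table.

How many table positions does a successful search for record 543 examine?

3

727: h=10 => slot 10
972: h=0 => slot 0
699: h=0, probe 0,1 => slot 1
543: h=0, probe 0,1,4 => slot 4
842: h=0, probe 0,1,4,9 => slot 9
Table: [972, 699, ∅, ∅, 543, ∅, ∅, ∅, ∅, 842, 727, ∅, ∅]
Lookup 543: h=0, probe 0,1,4 → found at 4.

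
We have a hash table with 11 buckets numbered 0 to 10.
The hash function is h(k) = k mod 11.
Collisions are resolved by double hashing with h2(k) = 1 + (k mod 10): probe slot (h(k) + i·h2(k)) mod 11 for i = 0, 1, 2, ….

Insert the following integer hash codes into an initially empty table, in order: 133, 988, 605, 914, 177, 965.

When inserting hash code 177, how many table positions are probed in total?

133: h=1 => slot 1
988: h=9 => slot 9
605: h=0 => slot 0
914: h=1, h2=5, probe 1,6 => slot 6
177: h=1, h2=8, probe 1,9,6,3 => slot 3
965: h=8 => slot 8
Table: [605, 133, ∅, 177, ∅, ∅, 914, ∅, 965, 988, ∅]

4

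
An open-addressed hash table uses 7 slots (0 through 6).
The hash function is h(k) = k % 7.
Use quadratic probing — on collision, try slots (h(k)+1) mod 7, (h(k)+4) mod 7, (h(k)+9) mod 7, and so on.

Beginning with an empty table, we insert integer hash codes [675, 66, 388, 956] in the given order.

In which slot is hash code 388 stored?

Insert 675: h=3, slot 3 empty → index 3.
Insert 66: h=3, slot 3 occupied → index 4.
Insert 388: h=3, slots 3,4 occupied → index 0.
Insert 956: h=4, slot 4 occupied → index 5.
Table: [388, ∅, ∅, 675, 66, 956, ∅]

0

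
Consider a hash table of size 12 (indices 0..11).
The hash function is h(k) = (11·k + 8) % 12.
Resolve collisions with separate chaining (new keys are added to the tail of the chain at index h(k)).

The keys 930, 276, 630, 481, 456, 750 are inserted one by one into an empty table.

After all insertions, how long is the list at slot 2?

930 → bucket 2
276 → bucket 8
630 → bucket 2 (collision)
481 → bucket 7
456 → bucket 8 (collision)
750 → bucket 2 (collision)
Final buckets:
0: .
1: .
2: 930 -> 630 -> 750
3: .
4: .
5: .
6: .
7: 481
8: 276 -> 456
9: .
10: .
11: .

3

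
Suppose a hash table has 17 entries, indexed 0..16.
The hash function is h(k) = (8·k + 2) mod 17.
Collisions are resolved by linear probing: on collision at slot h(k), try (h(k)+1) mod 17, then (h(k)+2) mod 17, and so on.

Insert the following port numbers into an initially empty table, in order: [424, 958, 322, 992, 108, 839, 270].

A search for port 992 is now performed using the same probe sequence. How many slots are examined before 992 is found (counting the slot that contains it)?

Insert 424: h=11, slot 11 empty => index 11.
Insert 958: h=16, slot 16 empty => index 16.
Insert 322: h=11, slot 11 occupied => index 12.
Insert 992: h=16, slot 16 occupied => index 0.
Insert 108: h=16, slots 16,0 occupied => index 1.
Insert 839: h=16, slots 16,0,1 occupied => index 2.
Insert 270: h=3, slot 3 empty => index 3.
Table: [992, 108, 839, 270, -, -, -, -, -, -, -, 424, 322, -, -, -, 958]
Lookup 992: h=16, probe 16,0 → found at 0.

2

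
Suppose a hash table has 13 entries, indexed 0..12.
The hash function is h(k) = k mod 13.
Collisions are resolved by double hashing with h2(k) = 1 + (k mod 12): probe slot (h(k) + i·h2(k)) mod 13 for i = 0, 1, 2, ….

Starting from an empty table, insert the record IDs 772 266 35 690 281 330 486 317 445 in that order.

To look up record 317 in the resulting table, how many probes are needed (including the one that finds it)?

2

Insert 772: h=5, slot 5 empty → index 5.
Insert 266: h=6, slot 6 empty → index 6.
Insert 35: h=9, slot 9 empty → index 9.
Insert 690: h=1, slot 1 empty → index 1.
Insert 281: h=8, slot 8 empty → index 8.
Insert 330: h=5, h2=7, slot 5 occupied → index 12.
Insert 486: h=5, h2=7, slots 5,12,6 occupied → index 0.
Insert 317: h=5, h2=6, slot 5 occupied → index 11.
Insert 445: h=3, slot 3 empty → index 3.
Table: [486, 690, -, 445, -, 772, 266, -, 281, 35, -, 317, 330]
Lookup 317: h=5, h2=6, probe 5,11 → found at 11.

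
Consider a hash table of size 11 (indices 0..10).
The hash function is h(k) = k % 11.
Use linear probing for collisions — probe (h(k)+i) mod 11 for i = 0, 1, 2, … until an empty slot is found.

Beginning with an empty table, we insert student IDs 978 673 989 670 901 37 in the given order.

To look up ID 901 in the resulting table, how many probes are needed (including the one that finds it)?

5

Insert 978: h=10, slot 10 empty -> index 10.
Insert 673: h=2, slot 2 empty -> index 2.
Insert 989: h=10, slot 10 occupied -> index 0.
Insert 670: h=10, slots 10,0 occupied -> index 1.
Insert 901: h=10, slots 10,0,1,2 occupied -> index 3.
Insert 37: h=4, slot 4 empty -> index 4.
Table: [989, 670, 673, 901, 37, -, -, -, -, -, 978]
Lookup 901: h=10, probe 10,0,1,2,3 → found at 3.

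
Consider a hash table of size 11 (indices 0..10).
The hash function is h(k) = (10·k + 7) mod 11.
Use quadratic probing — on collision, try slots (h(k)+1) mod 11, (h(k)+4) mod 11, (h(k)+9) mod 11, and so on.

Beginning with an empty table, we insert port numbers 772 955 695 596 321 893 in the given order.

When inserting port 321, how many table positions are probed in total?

Insert 772: h=5, slot 5 empty → index 5.
Insert 955: h=9, slot 9 empty → index 9.
Insert 695: h=5, slot 5 occupied → index 6.
Insert 596: h=5, slots 5,6,9 occupied → index 3.
Insert 321: h=5, slots 5,6,9,3 occupied → index 10.
Insert 893: h=5, slots 5,6,9,3,10 occupied → index 8.
Table: [., ., ., 596, ., 772, 695, ., 893, 955, 321]

5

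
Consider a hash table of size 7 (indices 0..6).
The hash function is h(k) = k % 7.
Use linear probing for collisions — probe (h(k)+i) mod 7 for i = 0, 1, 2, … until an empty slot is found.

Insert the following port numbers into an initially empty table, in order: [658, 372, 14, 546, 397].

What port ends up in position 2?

Insert 658: h=0, slot 0 empty => index 0.
Insert 372: h=1, slot 1 empty => index 1.
Insert 14: h=0, slots 0,1 occupied => index 2.
Insert 546: h=0, slots 0,1,2 occupied => index 3.
Insert 397: h=5, slot 5 empty => index 5.
Table: [658, 372, 14, 546, -, 397, -]

14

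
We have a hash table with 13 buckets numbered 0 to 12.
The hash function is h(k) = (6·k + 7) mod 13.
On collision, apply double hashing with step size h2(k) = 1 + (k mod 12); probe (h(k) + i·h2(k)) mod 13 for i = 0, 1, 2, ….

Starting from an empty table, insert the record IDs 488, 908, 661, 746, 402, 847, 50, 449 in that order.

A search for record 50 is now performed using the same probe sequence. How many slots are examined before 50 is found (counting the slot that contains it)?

Insert 488: h=10, slot 10 empty => index 10.
Insert 908: h=8, slot 8 empty => index 8.
Insert 661: h=8, h2=2, slots 8,10 occupied => index 12.
Insert 746: h=11, slot 11 empty => index 11.
Insert 402: h=1, slot 1 empty => index 1.
Insert 847: h=6, slot 6 empty => index 6.
Insert 50: h=8, h2=3, slots 8,11,1 occupied => index 4.
Insert 449: h=10, h2=6, slot 10 occupied => index 3.
Table: [_, 402, _, 449, 50, _, 847, _, 908, _, 488, 746, 661]
Lookup 50: h=8, h2=3, probe 8,11,1,4 → found at 4.

4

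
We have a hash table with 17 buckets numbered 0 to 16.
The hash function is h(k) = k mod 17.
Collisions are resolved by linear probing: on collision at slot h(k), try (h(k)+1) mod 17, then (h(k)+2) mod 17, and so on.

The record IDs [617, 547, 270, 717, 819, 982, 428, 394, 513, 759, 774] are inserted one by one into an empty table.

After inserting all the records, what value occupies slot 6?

819

Insert 617: h=5, slot 5 empty -> index 5.
Insert 547: h=3, slot 3 empty -> index 3.
Insert 270: h=15, slot 15 empty -> index 15.
Insert 717: h=3, slot 3 occupied -> index 4.
Insert 819: h=3, slots 3,4,5 occupied -> index 6.
Insert 982: h=13, slot 13 empty -> index 13.
Insert 428: h=3, slots 3,4,5,6 occupied -> index 7.
Insert 394: h=3, slots 3,4,5,6,7 occupied -> index 8.
Insert 513: h=3, slots 3,4,5,6,7,8 occupied -> index 9.
Insert 759: h=11, slot 11 empty -> index 11.
Insert 774: h=9, slot 9 occupied -> index 10.
Table: [—, —, —, 547, 717, 617, 819, 428, 394, 513, 774, 759, —, 982, —, 270, —]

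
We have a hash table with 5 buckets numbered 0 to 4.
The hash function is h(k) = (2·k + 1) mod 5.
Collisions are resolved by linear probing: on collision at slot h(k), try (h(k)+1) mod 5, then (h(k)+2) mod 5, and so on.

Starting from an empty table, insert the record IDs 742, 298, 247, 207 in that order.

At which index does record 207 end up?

3

742: h=0 => slot 0
298: h=2 => slot 2
247: h=0, probe 0,1 => slot 1
207: h=0, probe 0,1,2,3 => slot 3
Table: [742, 247, 298, 207, —]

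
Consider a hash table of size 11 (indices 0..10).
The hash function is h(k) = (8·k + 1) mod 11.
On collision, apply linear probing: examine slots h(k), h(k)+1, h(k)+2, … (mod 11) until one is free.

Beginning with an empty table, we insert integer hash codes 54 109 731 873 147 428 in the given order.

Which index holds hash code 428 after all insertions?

6

54 hashes to 4; slot 4 is free → place at 4.
109 hashes to 4; 4 taken → place at 5.
731 hashes to 8; slot 8 is free → place at 8.
873 hashes to 0; slot 0 is free → place at 0.
147 hashes to 0; 0 taken → place at 1.
428 hashes to 4; 4,5 taken → place at 6.
Table: [873, 147, —, —, 54, 109, 428, —, 731, —, —]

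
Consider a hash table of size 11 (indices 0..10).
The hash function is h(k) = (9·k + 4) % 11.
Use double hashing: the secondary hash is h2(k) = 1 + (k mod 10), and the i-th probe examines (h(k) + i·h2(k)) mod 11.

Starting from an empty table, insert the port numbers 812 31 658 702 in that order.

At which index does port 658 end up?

6

812: h=8 → slot 8
31: h=8, h2=2, probe 8,10 → slot 10
658: h=8, h2=9, probe 8,6 → slot 6
702: h=8, h2=3, probe 8,0 → slot 0
Table: [702, _, _, _, _, _, 658, _, 812, _, 31]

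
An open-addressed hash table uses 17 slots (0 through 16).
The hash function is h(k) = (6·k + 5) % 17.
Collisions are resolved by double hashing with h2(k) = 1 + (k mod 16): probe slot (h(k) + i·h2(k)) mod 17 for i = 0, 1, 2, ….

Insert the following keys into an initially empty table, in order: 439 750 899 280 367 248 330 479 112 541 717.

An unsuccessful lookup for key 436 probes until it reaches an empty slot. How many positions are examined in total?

Insert 439: h=4, slot 4 empty -> index 4.
Insert 750: h=0, slot 0 empty -> index 0.
Insert 899: h=10, slot 10 empty -> index 10.
Insert 280: h=2, slot 2 empty -> index 2.
Insert 367: h=14, slot 14 empty -> index 14.
Insert 248: h=14, h2=9, slot 14 occupied -> index 6.
Insert 330: h=13, slot 13 empty -> index 13.
Insert 479: h=6, h2=16, slot 6 occupied -> index 5.
Insert 112: h=14, h2=1, slot 14 occupied -> index 15.
Insert 541: h=4, h2=14, slot 4 occupied -> index 1.
Insert 717: h=6, h2=14, slot 6 occupied -> index 3.
Table: [750, 541, 280, 717, 439, 479, 248, -, -, -, 899, -, -, 330, 367, 112, -]
Lookup 436: h=3, h2=5, probe 3,8 → slot 8 empty, not found.

2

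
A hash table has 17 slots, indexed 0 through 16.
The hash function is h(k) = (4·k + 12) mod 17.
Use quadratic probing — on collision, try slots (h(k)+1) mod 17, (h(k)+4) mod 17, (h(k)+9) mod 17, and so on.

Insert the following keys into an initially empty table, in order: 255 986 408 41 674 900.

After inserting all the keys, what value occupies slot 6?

255: h=12 => slot 12
986: h=12, probe 12,13 => slot 13
408: h=12, probe 12,13,16 => slot 16
41: h=6 => slot 6
674: h=5 => slot 5
900: h=8 => slot 8
Table: [-, -, -, -, -, 674, 41, -, 900, -, -, -, 255, 986, -, -, 408]

41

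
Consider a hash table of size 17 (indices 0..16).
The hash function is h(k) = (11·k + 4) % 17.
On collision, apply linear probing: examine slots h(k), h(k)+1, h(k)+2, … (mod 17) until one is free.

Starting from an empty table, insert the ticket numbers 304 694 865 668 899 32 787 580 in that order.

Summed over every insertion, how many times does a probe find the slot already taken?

304: h=16 => slot 16
694: h=5 => slot 5
865: h=16, probe 16,0 => slot 0
668: h=8 => slot 8
899: h=16, probe 16,0,1 => slot 1
32: h=16, probe 16,0,1,2 => slot 2
787: h=8, probe 8,9 => slot 9
580: h=9, probe 9,10 => slot 10
Table: [865, 899, 32, —, —, 694, —, —, 668, 787, 580, —, —, —, —, —, 304]

8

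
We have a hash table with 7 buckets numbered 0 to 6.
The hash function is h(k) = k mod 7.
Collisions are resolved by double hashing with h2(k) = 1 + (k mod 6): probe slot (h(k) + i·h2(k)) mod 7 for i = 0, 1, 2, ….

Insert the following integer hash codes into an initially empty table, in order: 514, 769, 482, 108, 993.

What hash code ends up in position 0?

993

514: h=3 -> slot 3
769: h=6 -> slot 6
482: h=6, h2=3, probe 6,2 -> slot 2
108: h=3, h2=1, probe 3,4 -> slot 4
993: h=6, h2=4, probe 6,3,0 -> slot 0
Table: [993, _, 482, 514, 108, _, 769]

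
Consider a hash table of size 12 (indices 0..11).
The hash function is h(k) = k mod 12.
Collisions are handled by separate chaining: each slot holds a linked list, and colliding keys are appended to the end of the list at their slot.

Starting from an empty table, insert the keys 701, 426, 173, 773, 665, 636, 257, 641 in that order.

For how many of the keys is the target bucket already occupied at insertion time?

5

701 → bucket 5
426 → bucket 6
173 → bucket 5 (collision)
773 → bucket 5 (collision)
665 → bucket 5 (collision)
636 → bucket 0
257 → bucket 5 (collision)
641 → bucket 5 (collision)
Final buckets:
0: 636
1: -
2: -
3: -
4: -
5: 701 -> 173 -> 773 -> 665 -> 257 -> 641
6: 426
7: -
8: -
9: -
10: -
11: -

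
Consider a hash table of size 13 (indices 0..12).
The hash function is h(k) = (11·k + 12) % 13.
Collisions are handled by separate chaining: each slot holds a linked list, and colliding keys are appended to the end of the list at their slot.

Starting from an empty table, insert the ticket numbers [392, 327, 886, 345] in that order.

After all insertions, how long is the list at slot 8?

3

Insert 392: h=8, bucket 8 empty -> new chain.
Insert 327: h=8, bucket 8 nonempty -> append to chain.
Insert 886: h=8, bucket 8 nonempty -> append to chain.
Insert 345: h=11, bucket 11 empty -> new chain.
Final buckets:
0: —
1: —
2: —
3: —
4: —
5: —
6: —
7: —
8: 392 -> 327 -> 886
9: —
10: —
11: 345
12: —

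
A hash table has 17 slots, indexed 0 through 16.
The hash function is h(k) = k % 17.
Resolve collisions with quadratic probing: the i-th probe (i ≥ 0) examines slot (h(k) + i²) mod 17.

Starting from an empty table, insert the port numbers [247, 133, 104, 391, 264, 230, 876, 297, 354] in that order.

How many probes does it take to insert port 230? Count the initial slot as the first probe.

3

Insert 247: h=9, slot 9 empty -> index 9.
Insert 133: h=14, slot 14 empty -> index 14.
Insert 104: h=2, slot 2 empty -> index 2.
Insert 391: h=0, slot 0 empty -> index 0.
Insert 264: h=9, slot 9 occupied -> index 10.
Insert 230: h=9, slots 9,10 occupied -> index 13.
Insert 876: h=9, slots 9,10,13 occupied -> index 1.
Insert 297: h=8, slot 8 empty -> index 8.
Insert 354: h=14, slot 14 occupied -> index 15.
Table: [391, 876, 104, ., ., ., ., ., 297, 247, 264, ., ., 230, 133, 354, .]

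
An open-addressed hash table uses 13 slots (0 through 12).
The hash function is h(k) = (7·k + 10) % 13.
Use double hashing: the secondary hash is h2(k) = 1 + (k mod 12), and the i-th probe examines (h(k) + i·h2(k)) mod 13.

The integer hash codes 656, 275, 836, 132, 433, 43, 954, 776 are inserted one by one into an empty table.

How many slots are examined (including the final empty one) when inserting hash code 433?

3

656 hashes to 0; slot 0 is free -> place at 0.
275 hashes to 11; slot 11 is free -> place at 11.
836 hashes to 12; slot 12 is free -> place at 12.
132 hashes to 11, h2=1; 11,12,0 taken -> place at 1.
433 hashes to 12, h2=2; 12,1 taken -> place at 3.
43 hashes to 12, h2=8; 12 taken -> place at 7.
954 hashes to 6; slot 6 is free -> place at 6.
776 hashes to 8; slot 8 is free -> place at 8.
Table: [656, 132, ∅, 433, ∅, ∅, 954, 43, 776, ∅, ∅, 275, 836]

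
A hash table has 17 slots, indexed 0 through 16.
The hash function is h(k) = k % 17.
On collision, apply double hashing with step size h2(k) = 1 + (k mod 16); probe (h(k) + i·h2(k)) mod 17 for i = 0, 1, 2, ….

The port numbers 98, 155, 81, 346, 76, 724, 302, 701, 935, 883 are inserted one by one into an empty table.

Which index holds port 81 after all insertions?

Insert 98: h=13, slot 13 empty → index 13.
Insert 155: h=2, slot 2 empty → index 2.
Insert 81: h=13, h2=2, slot 13 occupied → index 15.
Insert 346: h=6, slot 6 empty → index 6.
Insert 76: h=8, slot 8 empty → index 8.
Insert 724: h=10, slot 10 empty → index 10.
Insert 302: h=13, h2=15, slot 13 occupied → index 11.
Insert 701: h=4, slot 4 empty → index 4.
Insert 935: h=0, slot 0 empty → index 0.
Insert 883: h=16, slot 16 empty → index 16.
Table: [935, ∅, 155, ∅, 701, ∅, 346, ∅, 76, ∅, 724, 302, ∅, 98, ∅, 81, 883]

15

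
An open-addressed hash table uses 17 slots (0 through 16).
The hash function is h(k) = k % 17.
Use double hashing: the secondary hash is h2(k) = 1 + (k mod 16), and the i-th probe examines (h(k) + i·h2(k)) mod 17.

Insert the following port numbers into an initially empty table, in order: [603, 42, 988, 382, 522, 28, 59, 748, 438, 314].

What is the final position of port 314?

7

603 hashes to 8; slot 8 is free → place at 8.
42 hashes to 8, h2=11; 8 taken → place at 2.
988 hashes to 2, h2=13; 2 taken → place at 15.
382 hashes to 8, h2=15; 8 taken → place at 6.
522 hashes to 12; slot 12 is free → place at 12.
28 hashes to 11; slot 11 is free → place at 11.
59 hashes to 8, h2=12; 8 taken → place at 3.
748 hashes to 0; slot 0 is free → place at 0.
438 hashes to 13; slot 13 is free → place at 13.
314 hashes to 8, h2=11; 8,2,13 taken → place at 7.
Table: [748, ∅, 42, 59, ∅, ∅, 382, 314, 603, ∅, ∅, 28, 522, 438, ∅, 988, ∅]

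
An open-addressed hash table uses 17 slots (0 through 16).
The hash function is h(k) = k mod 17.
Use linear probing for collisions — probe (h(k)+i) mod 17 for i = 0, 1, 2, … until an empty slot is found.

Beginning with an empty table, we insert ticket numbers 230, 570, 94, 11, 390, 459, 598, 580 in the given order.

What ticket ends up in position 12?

11

230: h=9 -> slot 9
570: h=9, probe 9,10 -> slot 10
94: h=9, probe 9,10,11 -> slot 11
11: h=11, probe 11,12 -> slot 12
390: h=16 -> slot 16
459: h=0 -> slot 0
598: h=3 -> slot 3
580: h=2 -> slot 2
Table: [459, _, 580, 598, _, _, _, _, _, 230, 570, 94, 11, _, _, _, 390]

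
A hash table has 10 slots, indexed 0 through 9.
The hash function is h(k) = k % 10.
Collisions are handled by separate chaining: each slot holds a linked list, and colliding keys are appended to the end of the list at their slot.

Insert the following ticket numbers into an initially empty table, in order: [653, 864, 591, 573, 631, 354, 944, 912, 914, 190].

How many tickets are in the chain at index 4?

653 → bucket 3
864 → bucket 4
591 → bucket 1
573 → bucket 3 (collision)
631 → bucket 1 (collision)
354 → bucket 4 (collision)
944 → bucket 4 (collision)
912 → bucket 2
914 → bucket 4 (collision)
190 → bucket 0
Final buckets:
0: 190
1: 591 -> 631
2: 912
3: 653 -> 573
4: 864 -> 354 -> 944 -> 914
5: -
6: -
7: -
8: -
9: -

4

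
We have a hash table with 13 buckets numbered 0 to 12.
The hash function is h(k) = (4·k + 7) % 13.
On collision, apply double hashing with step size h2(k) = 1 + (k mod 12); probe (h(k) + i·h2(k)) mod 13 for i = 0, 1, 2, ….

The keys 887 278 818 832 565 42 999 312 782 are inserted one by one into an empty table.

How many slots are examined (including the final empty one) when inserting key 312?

887: h=6 => slot 6
278: h=1 => slot 1
818: h=3 => slot 3
832: h=7 => slot 7
565: h=5 => slot 5
42: h=6, h2=7, probe 6,0 => slot 0
999: h=12 => slot 12
312: h=7, h2=1, probe 7,8 => slot 8
782: h=2 => slot 2
Table: [42, 278, 782, 818, ∅, 565, 887, 832, 312, ∅, ∅, ∅, 999]

2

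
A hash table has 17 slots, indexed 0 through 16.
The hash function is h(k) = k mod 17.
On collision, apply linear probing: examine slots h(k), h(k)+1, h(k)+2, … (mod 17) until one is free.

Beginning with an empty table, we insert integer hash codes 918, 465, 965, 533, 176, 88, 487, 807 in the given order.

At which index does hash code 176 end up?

8

Insert 918: h=0, slot 0 empty → index 0.
Insert 465: h=6, slot 6 empty → index 6.
Insert 965: h=13, slot 13 empty → index 13.
Insert 533: h=6, slot 6 occupied → index 7.
Insert 176: h=6, slots 6,7 occupied → index 8.
Insert 88: h=3, slot 3 empty → index 3.
Insert 487: h=11, slot 11 empty → index 11.
Insert 807: h=8, slot 8 occupied → index 9.
Table: [918, ∅, ∅, 88, ∅, ∅, 465, 533, 176, 807, ∅, 487, ∅, 965, ∅, ∅, ∅]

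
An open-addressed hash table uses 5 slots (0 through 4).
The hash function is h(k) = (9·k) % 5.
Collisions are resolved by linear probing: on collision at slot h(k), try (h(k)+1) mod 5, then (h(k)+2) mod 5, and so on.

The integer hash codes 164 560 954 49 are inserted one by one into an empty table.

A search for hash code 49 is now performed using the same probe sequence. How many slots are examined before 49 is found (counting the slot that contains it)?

3

164 hashes to 1; slot 1 is free → place at 1.
560 hashes to 0; slot 0 is free → place at 0.
954 hashes to 1; 1 taken → place at 2.
49 hashes to 1; 1,2 taken → place at 3.
Table: [560, 164, 954, 49, .]
Lookup 49: h=1, probe 1,2,3 → found at 3.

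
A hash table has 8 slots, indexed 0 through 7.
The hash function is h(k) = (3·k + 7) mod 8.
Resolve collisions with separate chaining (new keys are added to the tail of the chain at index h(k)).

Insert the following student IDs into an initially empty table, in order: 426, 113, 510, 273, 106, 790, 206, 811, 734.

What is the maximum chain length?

4

Insert 426: h=5, bucket 5 empty -> new chain.
Insert 113: h=2, bucket 2 empty -> new chain.
Insert 510: h=1, bucket 1 empty -> new chain.
Insert 273: h=2, bucket 2 nonempty -> append to chain.
Insert 106: h=5, bucket 5 nonempty -> append to chain.
Insert 790: h=1, bucket 1 nonempty -> append to chain.
Insert 206: h=1, bucket 1 nonempty -> append to chain.
Insert 811: h=0, bucket 0 empty -> new chain.
Insert 734: h=1, bucket 1 nonempty -> append to chain.
Final buckets:
0: 811
1: 510 -> 790 -> 206 -> 734
2: 113 -> 273
3: .
4: .
5: 426 -> 106
6: .
7: .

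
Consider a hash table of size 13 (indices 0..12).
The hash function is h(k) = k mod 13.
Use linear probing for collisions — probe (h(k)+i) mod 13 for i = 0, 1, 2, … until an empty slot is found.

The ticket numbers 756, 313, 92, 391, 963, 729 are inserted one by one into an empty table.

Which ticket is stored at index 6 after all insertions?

729

Insert 756: h=2, slot 2 empty => index 2.
Insert 313: h=1, slot 1 empty => index 1.
Insert 92: h=1, slots 1,2 occupied => index 3.
Insert 391: h=1, slots 1,2,3 occupied => index 4.
Insert 963: h=1, slots 1,2,3,4 occupied => index 5.
Insert 729: h=1, slots 1,2,3,4,5 occupied => index 6.
Table: [—, 313, 756, 92, 391, 963, 729, —, —, —, —, —, —]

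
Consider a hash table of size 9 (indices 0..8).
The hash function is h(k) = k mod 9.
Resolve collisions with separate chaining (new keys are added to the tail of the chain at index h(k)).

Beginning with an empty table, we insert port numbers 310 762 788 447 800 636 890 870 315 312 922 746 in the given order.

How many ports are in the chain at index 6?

5

310 → bucket 4
762 → bucket 6
788 → bucket 5
447 → bucket 6 (collision)
800 → bucket 8
636 → bucket 6 (collision)
890 → bucket 8 (collision)
870 → bucket 6 (collision)
315 → bucket 0
312 → bucket 6 (collision)
922 → bucket 4 (collision)
746 → bucket 8 (collision)
Final buckets:
0: 315
1: .
2: .
3: .
4: 310 -> 922
5: 788
6: 762 -> 447 -> 636 -> 870 -> 312
7: .
8: 800 -> 890 -> 746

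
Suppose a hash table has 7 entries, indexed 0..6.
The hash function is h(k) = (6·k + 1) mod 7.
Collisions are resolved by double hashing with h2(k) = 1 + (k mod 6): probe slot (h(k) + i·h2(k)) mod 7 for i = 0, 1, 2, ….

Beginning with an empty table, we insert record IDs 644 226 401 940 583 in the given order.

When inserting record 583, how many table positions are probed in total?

644 hashes to 1; slot 1 is free -> place at 1.
226 hashes to 6; slot 6 is free -> place at 6.
401 hashes to 6, h2=6; 6 taken -> place at 5.
940 hashes to 6, h2=5; 6 taken -> place at 4.
583 hashes to 6, h2=2; 6,1 taken -> place at 3.
Table: [-, 644, -, 583, 940, 401, 226]

3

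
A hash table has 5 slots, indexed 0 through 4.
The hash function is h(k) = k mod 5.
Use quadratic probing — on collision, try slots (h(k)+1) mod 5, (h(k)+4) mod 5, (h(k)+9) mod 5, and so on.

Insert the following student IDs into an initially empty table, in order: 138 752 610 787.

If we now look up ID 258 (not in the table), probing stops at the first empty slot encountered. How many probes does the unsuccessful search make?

2

138 hashes to 3; slot 3 is free → place at 3.
752 hashes to 2; slot 2 is free → place at 2.
610 hashes to 0; slot 0 is free → place at 0.
787 hashes to 2; 2,3 taken → place at 1.
Table: [610, 787, 752, 138, ∅]
Lookup 258: h=3, probe 3,4 → slot 4 empty, not found.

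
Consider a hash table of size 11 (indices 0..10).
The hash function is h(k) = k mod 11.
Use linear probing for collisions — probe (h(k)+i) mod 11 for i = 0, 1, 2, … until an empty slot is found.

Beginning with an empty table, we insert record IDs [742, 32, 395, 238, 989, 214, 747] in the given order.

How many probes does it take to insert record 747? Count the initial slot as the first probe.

4

742: h=5 -> slot 5
32: h=10 -> slot 10
395: h=10, probe 10,0 -> slot 0
238: h=7 -> slot 7
989: h=10, probe 10,0,1 -> slot 1
214: h=5, probe 5,6 -> slot 6
747: h=10, probe 10,0,1,2 -> slot 2
Table: [395, 989, 747, —, —, 742, 214, 238, —, —, 32]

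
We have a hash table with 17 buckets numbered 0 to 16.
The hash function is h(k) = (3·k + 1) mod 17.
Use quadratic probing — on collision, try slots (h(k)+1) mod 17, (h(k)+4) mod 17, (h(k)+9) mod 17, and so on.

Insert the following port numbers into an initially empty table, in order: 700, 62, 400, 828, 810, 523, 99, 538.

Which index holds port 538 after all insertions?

700 hashes to 10; slot 10 is free -> place at 10.
62 hashes to 0; slot 0 is free -> place at 0.
400 hashes to 11; slot 11 is free -> place at 11.
828 hashes to 3; slot 3 is free -> place at 3.
810 hashes to 0; 0 taken -> place at 1.
523 hashes to 6; slot 6 is free -> place at 6.
99 hashes to 9; slot 9 is free -> place at 9.
538 hashes to 0; 0,1 taken -> place at 4.
Table: [62, 810, —, 828, 538, —, 523, —, —, 99, 700, 400, —, —, —, —, —]

4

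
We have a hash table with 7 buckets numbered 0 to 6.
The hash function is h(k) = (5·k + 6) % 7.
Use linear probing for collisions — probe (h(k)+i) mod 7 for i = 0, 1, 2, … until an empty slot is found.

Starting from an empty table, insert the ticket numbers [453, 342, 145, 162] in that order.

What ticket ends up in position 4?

453 hashes to 3; slot 3 is free => place at 3.
342 hashes to 1; slot 1 is free => place at 1.
145 hashes to 3; 3 taken => place at 4.
162 hashes to 4; 4 taken => place at 5.
Table: [∅, 342, ∅, 453, 145, 162, ∅]

145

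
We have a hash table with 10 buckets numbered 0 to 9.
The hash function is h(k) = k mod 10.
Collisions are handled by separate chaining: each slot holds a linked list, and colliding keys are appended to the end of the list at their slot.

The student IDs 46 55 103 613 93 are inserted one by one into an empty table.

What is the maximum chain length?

46 -> bucket 6
55 -> bucket 5
103 -> bucket 3
613 -> bucket 3 (collision)
93 -> bucket 3 (collision)
Final buckets:
0: _
1: _
2: _
3: 103 -> 613 -> 93
4: _
5: 55
6: 46
7: _
8: _
9: _

3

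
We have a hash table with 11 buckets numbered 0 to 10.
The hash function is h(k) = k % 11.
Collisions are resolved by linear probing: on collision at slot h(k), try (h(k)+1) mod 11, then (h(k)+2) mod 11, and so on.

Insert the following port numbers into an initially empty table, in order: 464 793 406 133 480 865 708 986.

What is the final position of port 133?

464 hashes to 2; slot 2 is free -> place at 2.
793 hashes to 1; slot 1 is free -> place at 1.
406 hashes to 10; slot 10 is free -> place at 10.
133 hashes to 1; 1,2 taken -> place at 3.
480 hashes to 7; slot 7 is free -> place at 7.
865 hashes to 7; 7 taken -> place at 8.
708 hashes to 4; slot 4 is free -> place at 4.
986 hashes to 7; 7,8 taken -> place at 9.
Table: [∅, 793, 464, 133, 708, ∅, ∅, 480, 865, 986, 406]

3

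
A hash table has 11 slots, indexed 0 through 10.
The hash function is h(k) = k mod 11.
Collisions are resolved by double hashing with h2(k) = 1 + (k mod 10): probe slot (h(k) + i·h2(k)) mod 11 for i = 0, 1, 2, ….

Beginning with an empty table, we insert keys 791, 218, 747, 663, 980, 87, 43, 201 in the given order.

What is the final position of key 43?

791: h=10 → slot 10
218: h=9 → slot 9
747: h=10, h2=8, probe 10,7 → slot 7
663: h=3 → slot 3
980: h=1 → slot 1
87: h=10, h2=8, probe 10,7,4 → slot 4
43: h=10, h2=4, probe 10,3,7,0 → slot 0
201: h=3, h2=2, probe 3,5 → slot 5
Table: [43, 980, ∅, 663, 87, 201, ∅, 747, ∅, 218, 791]

0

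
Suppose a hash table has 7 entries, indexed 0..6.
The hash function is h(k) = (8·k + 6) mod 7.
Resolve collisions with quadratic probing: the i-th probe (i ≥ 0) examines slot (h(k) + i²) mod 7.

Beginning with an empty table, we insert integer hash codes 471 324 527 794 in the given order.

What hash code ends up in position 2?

324

471 hashes to 1; slot 1 is free → place at 1.
324 hashes to 1; 1 taken → place at 2.
527 hashes to 1; 1,2 taken → place at 5.
794 hashes to 2; 2 taken → place at 3.
Table: [—, 471, 324, 794, —, 527, —]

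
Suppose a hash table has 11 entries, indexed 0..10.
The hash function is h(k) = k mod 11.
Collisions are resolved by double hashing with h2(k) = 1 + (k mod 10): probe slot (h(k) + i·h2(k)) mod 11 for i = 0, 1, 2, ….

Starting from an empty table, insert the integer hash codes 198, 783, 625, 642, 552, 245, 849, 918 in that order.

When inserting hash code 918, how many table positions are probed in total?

198: h=0 -> slot 0
783: h=2 -> slot 2
625: h=9 -> slot 9
642: h=4 -> slot 4
552: h=2, h2=3, probe 2,5 -> slot 5
245: h=3 -> slot 3
849: h=2, h2=10, probe 2,1 -> slot 1
918: h=5, h2=9, probe 5,3,1,10 -> slot 10
Table: [198, 849, 783, 245, 642, 552, _, _, _, 625, 918]

4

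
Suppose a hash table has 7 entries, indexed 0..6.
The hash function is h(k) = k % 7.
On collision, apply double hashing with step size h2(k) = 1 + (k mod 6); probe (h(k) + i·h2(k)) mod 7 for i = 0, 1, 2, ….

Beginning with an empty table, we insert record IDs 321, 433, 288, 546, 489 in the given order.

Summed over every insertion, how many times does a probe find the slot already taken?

3

Insert 321: h=6, slot 6 empty → index 6.
Insert 433: h=6, h2=2, slot 6 occupied → index 1.
Insert 288: h=1, h2=1, slot 1 occupied → index 2.
Insert 546: h=0, slot 0 empty → index 0.
Insert 489: h=6, h2=4, slot 6 occupied → index 3.
Table: [546, 433, 288, 489, _, _, 321]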